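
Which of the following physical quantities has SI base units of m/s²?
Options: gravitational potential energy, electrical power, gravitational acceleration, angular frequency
Checking the SI base units of each option:
  gravitational potential energy (U = -GMm/r): kg·m²/s²  ✗
  electrical power (P = IV): kg·m²/s³  ✗
  gravitational acceleration (g = GM/r²): m/s²  ✓ matches
  angular frequency (ω = 2πf): 1/s  ✗

Only gravitational acceleration has units m/s².

Answer: gravitational acceleration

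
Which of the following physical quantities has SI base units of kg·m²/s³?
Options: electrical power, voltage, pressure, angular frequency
Checking the SI base units of each option:
  electrical power (P = IV): kg·m²/s³  ✓ matches
  voltage (V = IR): kg·m²/(s³·A)  ✗
  pressure (P = F/A): kg/(m·s²)  ✗
  angular frequency (ω = 2πf): 1/s  ✗

Only electrical power has units kg·m²/s³.

Answer: electrical power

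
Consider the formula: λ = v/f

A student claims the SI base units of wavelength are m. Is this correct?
Units of each symbol in λ = v/f:
  v (wave speed): m/s
  f (frequency): 1/s  → in the denominator, contributes s

Multiplying the contributions: [m/s] · [s]
Adding exponents of each base unit: m: 1
SI base units of wavelength: m

The claimed units m match the derived units, so the claim is correct.

Answer: Yes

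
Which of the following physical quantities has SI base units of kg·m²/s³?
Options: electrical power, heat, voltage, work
Checking the SI base units of each option:
  electrical power (P = IV): kg·m²/s³  ✓ matches
  heat (Q = mcΔT): kg·m²/s²  ✗
  voltage (V = IR): kg·m²/(s³·A)  ✗
  work (W = Fd): kg·m²/s²  ✗

Only electrical power has units kg·m²/s³.

Answer: electrical power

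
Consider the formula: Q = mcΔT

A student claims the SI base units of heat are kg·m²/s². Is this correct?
Units of each symbol in Q = mcΔT:
  m (mass): kg
  c (specific heat capacity, in J/(kg·K)): m²/(s²·K)
  ΔT (temperature change): K

Multiplying the contributions: [kg] · [m²/(s²·K)] · [K]
Adding exponents of each base unit: kg: 1, m: 2, s: -2
SI base units of heat: kg·m²/s²

The claimed units kg·m²/s² match the derived units, so the claim is correct.

Answer: Yes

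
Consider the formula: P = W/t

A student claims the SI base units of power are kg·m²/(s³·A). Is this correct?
Units of each symbol in P = W/t:
  W (work): kg·m²/s²
  t (time): s  → in the denominator, contributes 1/s

Multiplying the contributions: [kg·m²/s²] · [1/s]
Adding exponents of each base unit: kg: 1, m: 2, s: -3
SI base units of power: kg·m²/s³

The claimed units kg·m²/(s³·A) (exponents kg: 1, m: 2, s: -3, A: -1) do not match the derived units kg·m²/s³ (exponents kg: 1, m: 2, s: -3), so the claim is incorrect.

Answer: No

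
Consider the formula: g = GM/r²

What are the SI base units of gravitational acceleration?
Units of each symbol in g = GM/r²:
  G (gravitational constant): m³/(kg·s²)
  M (mass): kg
  r (distance): m  → to the power 2 in the denominator, contributes 1/m²

Multiplying the contributions: [m³/(kg·s²)] · [kg] · [1/m²]
Adding exponents of each base unit: m: 1, s: -2
SI base units of gravitational acceleration: m/s²

Answer: m/s²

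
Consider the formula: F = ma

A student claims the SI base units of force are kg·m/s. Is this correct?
Units of each symbol in F = ma:
  m (mass): kg
  a (acceleration): m/s²

Multiplying the contributions: [kg] · [m/s²]
Adding exponents of each base unit: kg: 1, m: 1, s: -2
SI base units of force: kg·m/s²

The claimed units kg·m/s (exponents kg: 1, m: 1, s: -1) do not match the derived units kg·m/s² (exponents kg: 1, m: 1, s: -2), so the claim is incorrect.

Answer: No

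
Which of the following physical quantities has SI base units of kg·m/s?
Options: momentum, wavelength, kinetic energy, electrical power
Checking the SI base units of each option:
  momentum (p = mv): kg·m/s  ✓ matches
  wavelength (λ = v/f): m  ✗
  kinetic energy (E = ½mv²): kg·m²/s²  ✗
  electrical power (P = IV): kg·m²/s³  ✗

Only momentum has units kg·m/s.

Answer: momentum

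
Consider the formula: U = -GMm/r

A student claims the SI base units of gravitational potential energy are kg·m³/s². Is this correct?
Units of each symbol in U = -GMm/r:
  G (gravitational constant): m³/(kg·s²)
  M (mass): kg
  m (mass): kg
  r (distance): m  → in the denominator, contributes 1/m
  The minus sign does not affect the units.

Multiplying the contributions: [m³/(kg·s²)] · [kg] · [kg] · [1/m]
Adding exponents of each base unit: kg: 1, m: 2, s: -2
SI base units of gravitational potential energy: kg·m²/s²

The claimed units kg·m³/s² (exponents kg: 1, m: 3, s: -2) do not match the derived units kg·m²/s² (exponents kg: 1, m: 2, s: -2), so the claim is incorrect.

Answer: No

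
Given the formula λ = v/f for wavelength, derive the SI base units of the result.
Units of each symbol in λ = v/f:
  v (wave speed): m/s
  f (frequency): 1/s  → in the denominator, contributes s

Multiplying the contributions: [m/s] · [s]
Adding exponents of each base unit: m: 1
SI base units of wavelength: m

Answer: m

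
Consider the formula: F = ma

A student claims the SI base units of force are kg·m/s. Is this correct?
Units of each symbol in F = ma:
  m (mass): kg
  a (acceleration): m/s²

Multiplying the contributions: [kg] · [m/s²]
Adding exponents of each base unit: kg: 1, m: 1, s: -2
SI base units of force: kg·m/s²

The claimed units kg·m/s (exponents kg: 1, m: 1, s: -1) do not match the derived units kg·m/s² (exponents kg: 1, m: 1, s: -2), so the claim is incorrect.

Answer: No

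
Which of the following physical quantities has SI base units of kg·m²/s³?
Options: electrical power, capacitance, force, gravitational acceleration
Checking the SI base units of each option:
  electrical power (P = IV): kg·m²/s³  ✓ matches
  capacitance (C = Q/V): s⁴·A²/(kg·m²)  ✗
  force (F = ma): kg·m/s²  ✗
  gravitational acceleration (g = GM/r²): m/s²  ✗

Only electrical power has units kg·m²/s³.

Answer: electrical power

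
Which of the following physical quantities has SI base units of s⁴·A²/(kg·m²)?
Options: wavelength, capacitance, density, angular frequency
Checking the SI base units of each option:
  wavelength (λ = v/f): m  ✗
  capacitance (C = Q/V): s⁴·A²/(kg·m²)  ✓ matches
  density (ρ = m/V): kg/m³  ✗
  angular frequency (ω = 2πf): 1/s  ✗

Only capacitance has units s⁴·A²/(kg·m²).

Answer: capacitance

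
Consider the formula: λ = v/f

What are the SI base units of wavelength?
Units of each symbol in λ = v/f:
  v (wave speed): m/s
  f (frequency): 1/s  → in the denominator, contributes s

Multiplying the contributions: [m/s] · [s]
Adding exponents of each base unit: m: 1
SI base units of wavelength: m

Answer: m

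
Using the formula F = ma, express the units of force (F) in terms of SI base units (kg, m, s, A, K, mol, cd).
Units of each symbol in F = ma:
  m (mass): kg
  a (acceleration): m/s²

Multiplying the contributions: [kg] · [m/s²]
Adding exponents of each base unit: kg: 1, m: 1, s: -2
SI base units of force: kg·m/s²

Answer: kg·m/s²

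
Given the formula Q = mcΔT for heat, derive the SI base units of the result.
Units of each symbol in Q = mcΔT:
  m (mass): kg
  c (specific heat capacity, in J/(kg·K)): m²/(s²·K)
  ΔT (temperature change): K

Multiplying the contributions: [kg] · [m²/(s²·K)] · [K]
Adding exponents of each base unit: kg: 1, m: 2, s: -2
SI base units of heat: kg·m²/s²

Answer: kg·m²/s²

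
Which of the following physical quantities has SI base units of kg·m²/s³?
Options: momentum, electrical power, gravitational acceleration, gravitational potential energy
Checking the SI base units of each option:
  momentum (p = mv): kg·m/s  ✗
  electrical power (P = IV): kg·m²/s³  ✓ matches
  gravitational acceleration (g = GM/r²): m/s²  ✗
  gravitational potential energy (U = -GMm/r): kg·m²/s²  ✗

Only electrical power has units kg·m²/s³.

Answer: electrical power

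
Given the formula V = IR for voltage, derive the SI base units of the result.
Units of each symbol in V = IR:
  I (current): A
  R (resistance, in ohms): kg·m²/(s³·A²)

Multiplying the contributions: [A] · [kg·m²/(s³·A²)]
Adding exponents of each base unit: kg: 1, m: 2, s: -3, A: -1
SI base units of voltage: kg·m²/(s³·A)

Answer: kg·m²/(s³·A)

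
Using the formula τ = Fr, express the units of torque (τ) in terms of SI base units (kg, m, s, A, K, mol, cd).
Units of each symbol in τ = Fr:
  F (force): kg·m/s²
  r (lever arm): m

Multiplying the contributions: [kg·m/s²] · [m]
Adding exponents of each base unit: kg: 1, m: 2, s: -2
SI base units of torque: kg·m²/s²

Answer: kg·m²/s²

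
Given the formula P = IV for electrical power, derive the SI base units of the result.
Units of each symbol in P = IV:
  I (current): A
  V (voltage, in volts): kg·m²/(s³·A)

Multiplying the contributions: [A] · [kg·m²/(s³·A)]
Adding exponents of each base unit: kg: 1, m: 2, s: -3
SI base units of electrical power: kg·m²/s³

Answer: kg·m²/s³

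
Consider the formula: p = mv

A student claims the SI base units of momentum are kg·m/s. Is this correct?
Units of each symbol in p = mv:
  m (mass): kg
  v (velocity): m/s

Multiplying the contributions: [kg] · [m/s]
Adding exponents of each base unit: kg: 1, m: 1, s: -1
SI base units of momentum: kg·m/s

The claimed units kg·m/s match the derived units, so the claim is correct.

Answer: Yes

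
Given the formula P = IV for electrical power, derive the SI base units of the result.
Units of each symbol in P = IV:
  I (current): A
  V (voltage, in volts): kg·m²/(s³·A)

Multiplying the contributions: [A] · [kg·m²/(s³·A)]
Adding exponents of each base unit: kg: 1, m: 2, s: -3
SI base units of electrical power: kg·m²/s³

Answer: kg·m²/s³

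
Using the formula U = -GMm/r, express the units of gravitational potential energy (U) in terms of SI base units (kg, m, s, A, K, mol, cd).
Units of each symbol in U = -GMm/r:
  G (gravitational constant): m³/(kg·s²)
  M (mass): kg
  m (mass): kg
  r (distance): m  → in the denominator, contributes 1/m
  The minus sign does not affect the units.

Multiplying the contributions: [m³/(kg·s²)] · [kg] · [kg] · [1/m]
Adding exponents of each base unit: kg: 1, m: 2, s: -2
SI base units of gravitational potential energy: kg·m²/s²

Answer: kg·m²/s²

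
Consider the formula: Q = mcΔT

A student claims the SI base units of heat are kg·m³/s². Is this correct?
Units of each symbol in Q = mcΔT:
  m (mass): kg
  c (specific heat capacity, in J/(kg·K)): m²/(s²·K)
  ΔT (temperature change): K

Multiplying the contributions: [kg] · [m²/(s²·K)] · [K]
Adding exponents of each base unit: kg: 1, m: 2, s: -2
SI base units of heat: kg·m²/s²

The claimed units kg·m³/s² (exponents kg: 1, m: 3, s: -2) do not match the derived units kg·m²/s² (exponents kg: 1, m: 2, s: -2), so the claim is incorrect.

Answer: No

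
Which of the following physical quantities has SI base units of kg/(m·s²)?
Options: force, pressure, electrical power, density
Checking the SI base units of each option:
  force (F = ma): kg·m/s²  ✗
  pressure (P = F/A): kg/(m·s²)  ✓ matches
  electrical power (P = IV): kg·m²/s³  ✗
  density (ρ = m/V): kg/m³  ✗

Only pressure has units kg/(m·s²).

Answer: pressure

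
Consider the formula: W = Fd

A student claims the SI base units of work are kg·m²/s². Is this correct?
Units of each symbol in W = Fd:
  F (force): kg·m/s²
  d (displacement): m

Multiplying the contributions: [kg·m/s²] · [m]
Adding exponents of each base unit: kg: 1, m: 2, s: -2
SI base units of work: kg·m²/s²

The claimed units kg·m²/s² match the derived units, so the claim is correct.

Answer: Yes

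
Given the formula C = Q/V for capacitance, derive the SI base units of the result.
Units of each symbol in C = Q/V:
  Q (charge, in coulombs): s·A
  V (voltage, in volts): kg·m²/(s³·A)  → in the denominator, contributes s³·A/(kg·m²)

Multiplying the contributions: [s·A] · [s³·A/(kg·m²)]
Adding exponents of each base unit: kg: -1, m: -2, s: 4, A: 2
SI base units of capacitance: s⁴·A²/(kg·m²)

Answer: s⁴·A²/(kg·m²)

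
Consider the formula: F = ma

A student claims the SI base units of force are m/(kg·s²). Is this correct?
Units of each symbol in F = ma:
  m (mass): kg
  a (acceleration): m/s²

Multiplying the contributions: [kg] · [m/s²]
Adding exponents of each base unit: kg: 1, m: 1, s: -2
SI base units of force: kg·m/s²

The claimed units m/(kg·s²) (exponents kg: -1, m: 1, s: -2) do not match the derived units kg·m/s² (exponents kg: 1, m: 1, s: -2), so the claim is incorrect.

Answer: No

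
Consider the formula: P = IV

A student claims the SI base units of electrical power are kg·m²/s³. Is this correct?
Units of each symbol in P = IV:
  I (current): A
  V (voltage, in volts): kg·m²/(s³·A)

Multiplying the contributions: [A] · [kg·m²/(s³·A)]
Adding exponents of each base unit: kg: 1, m: 2, s: -3
SI base units of electrical power: kg·m²/s³

The claimed units kg·m²/s³ match the derived units, so the claim is correct.

Answer: Yes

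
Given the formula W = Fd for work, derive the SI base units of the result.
Units of each symbol in W = Fd:
  F (force): kg·m/s²
  d (displacement): m

Multiplying the contributions: [kg·m/s²] · [m]
Adding exponents of each base unit: kg: 1, m: 2, s: -2
SI base units of work: kg·m²/s²

Answer: kg·m²/s²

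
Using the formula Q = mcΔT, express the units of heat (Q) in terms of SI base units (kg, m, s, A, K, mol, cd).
Units of each symbol in Q = mcΔT:
  m (mass): kg
  c (specific heat capacity, in J/(kg·K)): m²/(s²·K)
  ΔT (temperature change): K

Multiplying the contributions: [kg] · [m²/(s²·K)] · [K]
Adding exponents of each base unit: kg: 1, m: 2, s: -2
SI base units of heat: kg·m²/s²

Answer: kg·m²/s²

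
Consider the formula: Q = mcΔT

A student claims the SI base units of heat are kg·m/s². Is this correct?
Units of each symbol in Q = mcΔT:
  m (mass): kg
  c (specific heat capacity, in J/(kg·K)): m²/(s²·K)
  ΔT (temperature change): K

Multiplying the contributions: [kg] · [m²/(s²·K)] · [K]
Adding exponents of each base unit: kg: 1, m: 2, s: -2
SI base units of heat: kg·m²/s²

The claimed units kg·m/s² (exponents kg: 1, m: 1, s: -2) do not match the derived units kg·m²/s² (exponents kg: 1, m: 2, s: -2), so the claim is incorrect.

Answer: No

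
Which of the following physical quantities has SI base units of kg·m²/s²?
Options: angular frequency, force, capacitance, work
Checking the SI base units of each option:
  angular frequency (ω = 2πf): 1/s  ✗
  force (F = ma): kg·m/s²  ✗
  capacitance (C = Q/V): s⁴·A²/(kg·m²)  ✗
  work (W = Fd): kg·m²/s²  ✓ matches

Only work has units kg·m²/s².

Answer: work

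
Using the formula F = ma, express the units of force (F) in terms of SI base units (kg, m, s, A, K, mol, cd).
Units of each symbol in F = ma:
  m (mass): kg
  a (acceleration): m/s²

Multiplying the contributions: [kg] · [m/s²]
Adding exponents of each base unit: kg: 1, m: 1, s: -2
SI base units of force: kg·m/s²

Answer: kg·m/s²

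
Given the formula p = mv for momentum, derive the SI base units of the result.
Units of each symbol in p = mv:
  m (mass): kg
  v (velocity): m/s

Multiplying the contributions: [kg] · [m/s]
Adding exponents of each base unit: kg: 1, m: 1, s: -1
SI base units of momentum: kg·m/s

Answer: kg·m/s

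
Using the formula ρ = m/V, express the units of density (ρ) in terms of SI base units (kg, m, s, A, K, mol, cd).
Units of each symbol in ρ = m/V:
  m (mass): kg
  V (volume): m³  → in the denominator, contributes 1/m³

Multiplying the contributions: [kg] · [1/m³]
Adding exponents of each base unit: kg: 1, m: -3
SI base units of density: kg/m³

Answer: kg/m³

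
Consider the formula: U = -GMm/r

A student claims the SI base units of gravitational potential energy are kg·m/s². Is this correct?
Units of each symbol in U = -GMm/r:
  G (gravitational constant): m³/(kg·s²)
  M (mass): kg
  m (mass): kg
  r (distance): m  → in the denominator, contributes 1/m
  The minus sign does not affect the units.

Multiplying the contributions: [m³/(kg·s²)] · [kg] · [kg] · [1/m]
Adding exponents of each base unit: kg: 1, m: 2, s: -2
SI base units of gravitational potential energy: kg·m²/s²

The claimed units kg·m/s² (exponents kg: 1, m: 1, s: -2) do not match the derived units kg·m²/s² (exponents kg: 1, m: 2, s: -2), so the claim is incorrect.

Answer: No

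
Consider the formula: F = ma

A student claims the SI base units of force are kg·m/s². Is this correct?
Units of each symbol in F = ma:
  m (mass): kg
  a (acceleration): m/s²

Multiplying the contributions: [kg] · [m/s²]
Adding exponents of each base unit: kg: 1, m: 1, s: -2
SI base units of force: kg·m/s²

The claimed units kg·m/s² match the derived units, so the claim is correct.

Answer: Yes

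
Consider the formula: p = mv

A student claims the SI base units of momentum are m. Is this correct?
Units of each symbol in p = mv:
  m (mass): kg
  v (velocity): m/s

Multiplying the contributions: [kg] · [m/s]
Adding exponents of each base unit: kg: 1, m: 1, s: -1
SI base units of momentum: kg·m/s

The claimed units m (exponents m: 1) do not match the derived units kg·m/s (exponents kg: 1, m: 1, s: -1), so the claim is incorrect.

Answer: No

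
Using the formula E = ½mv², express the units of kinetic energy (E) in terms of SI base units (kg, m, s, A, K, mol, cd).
Units of each symbol in E = ½mv²:
  m (mass): kg
  v (speed): m/s  → to the power 2, contributes m²/s²
  The factor ½ is dimensionless.

Multiplying the contributions: [kg] · [m²/s²]
Adding exponents of each base unit: kg: 1, m: 2, s: -2
SI base units of kinetic energy: kg·m²/s²

Answer: kg·m²/s²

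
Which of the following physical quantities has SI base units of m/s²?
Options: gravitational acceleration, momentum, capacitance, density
Checking the SI base units of each option:
  gravitational acceleration (g = GM/r²): m/s²  ✓ matches
  momentum (p = mv): kg·m/s  ✗
  capacitance (C = Q/V): s⁴·A²/(kg·m²)  ✗
  density (ρ = m/V): kg/m³  ✗

Only gravitational acceleration has units m/s².

Answer: gravitational acceleration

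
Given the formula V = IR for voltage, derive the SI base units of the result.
Units of each symbol in V = IR:
  I (current): A
  R (resistance, in ohms): kg·m²/(s³·A²)

Multiplying the contributions: [A] · [kg·m²/(s³·A²)]
Adding exponents of each base unit: kg: 1, m: 2, s: -3, A: -1
SI base units of voltage: kg·m²/(s³·A)

Answer: kg·m²/(s³·A)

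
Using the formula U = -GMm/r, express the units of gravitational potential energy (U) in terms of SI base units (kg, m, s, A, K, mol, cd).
Units of each symbol in U = -GMm/r:
  G (gravitational constant): m³/(kg·s²)
  M (mass): kg
  m (mass): kg
  r (distance): m  → in the denominator, contributes 1/m
  The minus sign does not affect the units.

Multiplying the contributions: [m³/(kg·s²)] · [kg] · [kg] · [1/m]
Adding exponents of each base unit: kg: 1, m: 2, s: -2
SI base units of gravitational potential energy: kg·m²/s²

Answer: kg·m²/s²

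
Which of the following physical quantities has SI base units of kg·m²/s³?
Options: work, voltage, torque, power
Checking the SI base units of each option:
  work (W = Fd): kg·m²/s²  ✗
  voltage (V = IR): kg·m²/(s³·A)  ✗
  torque (τ = Fr): kg·m²/s²  ✗
  power (P = W/t): kg·m²/s³  ✓ matches

Only power has units kg·m²/s³.

Answer: power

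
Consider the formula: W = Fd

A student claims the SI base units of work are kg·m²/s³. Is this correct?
Units of each symbol in W = Fd:
  F (force): kg·m/s²
  d (displacement): m

Multiplying the contributions: [kg·m/s²] · [m]
Adding exponents of each base unit: kg: 1, m: 2, s: -2
SI base units of work: kg·m²/s²

The claimed units kg·m²/s³ (exponents kg: 1, m: 2, s: -3) do not match the derived units kg·m²/s² (exponents kg: 1, m: 2, s: -2), so the claim is incorrect.

Answer: No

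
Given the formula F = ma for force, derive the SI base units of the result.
Units of each symbol in F = ma:
  m (mass): kg
  a (acceleration): m/s²

Multiplying the contributions: [kg] · [m/s²]
Adding exponents of each base unit: kg: 1, m: 1, s: -2
SI base units of force: kg·m/s²

Answer: kg·m/s²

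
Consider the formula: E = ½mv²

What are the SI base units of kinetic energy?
Units of each symbol in E = ½mv²:
  m (mass): kg
  v (speed): m/s  → to the power 2, contributes m²/s²
  The factor ½ is dimensionless.

Multiplying the contributions: [kg] · [m²/s²]
Adding exponents of each base unit: kg: 1, m: 2, s: -2
SI base units of kinetic energy: kg·m²/s²

Answer: kg·m²/s²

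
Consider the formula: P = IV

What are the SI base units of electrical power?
Units of each symbol in P = IV:
  I (current): A
  V (voltage, in volts): kg·m²/(s³·A)

Multiplying the contributions: [A] · [kg·m²/(s³·A)]
Adding exponents of each base unit: kg: 1, m: 2, s: -3
SI base units of electrical power: kg·m²/s³

Answer: kg·m²/s³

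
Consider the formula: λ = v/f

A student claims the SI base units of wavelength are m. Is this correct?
Units of each symbol in λ = v/f:
  v (wave speed): m/s
  f (frequency): 1/s  → in the denominator, contributes s

Multiplying the contributions: [m/s] · [s]
Adding exponents of each base unit: m: 1
SI base units of wavelength: m

The claimed units m match the derived units, so the claim is correct.

Answer: Yes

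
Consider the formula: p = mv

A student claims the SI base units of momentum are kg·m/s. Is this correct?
Units of each symbol in p = mv:
  m (mass): kg
  v (velocity): m/s

Multiplying the contributions: [kg] · [m/s]
Adding exponents of each base unit: kg: 1, m: 1, s: -1
SI base units of momentum: kg·m/s

The claimed units kg·m/s match the derived units, so the claim is correct.

Answer: Yes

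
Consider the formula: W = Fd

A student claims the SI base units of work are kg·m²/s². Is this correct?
Units of each symbol in W = Fd:
  F (force): kg·m/s²
  d (displacement): m

Multiplying the contributions: [kg·m/s²] · [m]
Adding exponents of each base unit: kg: 1, m: 2, s: -2
SI base units of work: kg·m²/s²

The claimed units kg·m²/s² match the derived units, so the claim is correct.

Answer: Yes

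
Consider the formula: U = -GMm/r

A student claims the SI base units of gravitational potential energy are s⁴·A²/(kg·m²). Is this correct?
Units of each symbol in U = -GMm/r:
  G (gravitational constant): m³/(kg·s²)
  M (mass): kg
  m (mass): kg
  r (distance): m  → in the denominator, contributes 1/m
  The minus sign does not affect the units.

Multiplying the contributions: [m³/(kg·s²)] · [kg] · [kg] · [1/m]
Adding exponents of each base unit: kg: 1, m: 2, s: -2
SI base units of gravitational potential energy: kg·m²/s²

The claimed units s⁴·A²/(kg·m²) (exponents kg: -1, m: -2, s: 4, A: 2) do not match the derived units kg·m²/s² (exponents kg: 1, m: 2, s: -2), so the claim is incorrect.

Answer: No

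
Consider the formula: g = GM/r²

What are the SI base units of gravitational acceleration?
Units of each symbol in g = GM/r²:
  G (gravitational constant): m³/(kg·s²)
  M (mass): kg
  r (distance): m  → to the power 2 in the denominator, contributes 1/m²

Multiplying the contributions: [m³/(kg·s²)] · [kg] · [1/m²]
Adding exponents of each base unit: m: 1, s: -2
SI base units of gravitational acceleration: m/s²

Answer: m/s²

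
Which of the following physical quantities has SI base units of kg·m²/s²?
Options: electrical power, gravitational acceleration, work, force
Checking the SI base units of each option:
  electrical power (P = IV): kg·m²/s³  ✗
  gravitational acceleration (g = GM/r²): m/s²  ✗
  work (W = Fd): kg·m²/s²  ✓ matches
  force (F = ma): kg·m/s²  ✗

Only work has units kg·m²/s².

Answer: work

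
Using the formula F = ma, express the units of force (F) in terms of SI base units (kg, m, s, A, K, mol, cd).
Units of each symbol in F = ma:
  m (mass): kg
  a (acceleration): m/s²

Multiplying the contributions: [kg] · [m/s²]
Adding exponents of each base unit: kg: 1, m: 1, s: -2
SI base units of force: kg·m/s²

Answer: kg·m/s²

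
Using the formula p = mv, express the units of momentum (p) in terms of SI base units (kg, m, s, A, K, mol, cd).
Units of each symbol in p = mv:
  m (mass): kg
  v (velocity): m/s

Multiplying the contributions: [kg] · [m/s]
Adding exponents of each base unit: kg: 1, m: 1, s: -1
SI base units of momentum: kg·m/s

Answer: kg·m/s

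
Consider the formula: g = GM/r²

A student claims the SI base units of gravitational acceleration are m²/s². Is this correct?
Units of each symbol in g = GM/r²:
  G (gravitational constant): m³/(kg·s²)
  M (mass): kg
  r (distance): m  → to the power 2 in the denominator, contributes 1/m²

Multiplying the contributions: [m³/(kg·s²)] · [kg] · [1/m²]
Adding exponents of each base unit: m: 1, s: -2
SI base units of gravitational acceleration: m/s²

The claimed units m²/s² (exponents m: 2, s: -2) do not match the derived units m/s² (exponents m: 1, s: -2), so the claim is incorrect.

Answer: No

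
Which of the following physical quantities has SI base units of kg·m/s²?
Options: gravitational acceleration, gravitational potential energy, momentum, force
Checking the SI base units of each option:
  gravitational acceleration (g = GM/r²): m/s²  ✗
  gravitational potential energy (U = -GMm/r): kg·m²/s²  ✗
  momentum (p = mv): kg·m/s  ✗
  force (F = ma): kg·m/s²  ✓ matches

Only force has units kg·m/s².

Answer: force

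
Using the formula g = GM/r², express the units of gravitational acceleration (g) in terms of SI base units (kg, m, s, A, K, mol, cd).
Units of each symbol in g = GM/r²:
  G (gravitational constant): m³/(kg·s²)
  M (mass): kg
  r (distance): m  → to the power 2 in the denominator, contributes 1/m²

Multiplying the contributions: [m³/(kg·s²)] · [kg] · [1/m²]
Adding exponents of each base unit: m: 1, s: -2
SI base units of gravitational acceleration: m/s²

Answer: m/s²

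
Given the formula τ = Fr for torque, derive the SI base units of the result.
Units of each symbol in τ = Fr:
  F (force): kg·m/s²
  r (lever arm): m

Multiplying the contributions: [kg·m/s²] · [m]
Adding exponents of each base unit: kg: 1, m: 2, s: -2
SI base units of torque: kg·m²/s²

Answer: kg·m²/s²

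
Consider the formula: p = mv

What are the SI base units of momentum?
Units of each symbol in p = mv:
  m (mass): kg
  v (velocity): m/s

Multiplying the contributions: [kg] · [m/s]
Adding exponents of each base unit: kg: 1, m: 1, s: -1
SI base units of momentum: kg·m/s

Answer: kg·m/s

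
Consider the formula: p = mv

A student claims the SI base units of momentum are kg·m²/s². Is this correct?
Units of each symbol in p = mv:
  m (mass): kg
  v (velocity): m/s

Multiplying the contributions: [kg] · [m/s]
Adding exponents of each base unit: kg: 1, m: 1, s: -1
SI base units of momentum: kg·m/s

The claimed units kg·m²/s² (exponents kg: 1, m: 2, s: -2) do not match the derived units kg·m/s (exponents kg: 1, m: 1, s: -1), so the claim is incorrect.

Answer: No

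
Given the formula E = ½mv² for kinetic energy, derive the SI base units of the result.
Units of each symbol in E = ½mv²:
  m (mass): kg
  v (speed): m/s  → to the power 2, contributes m²/s²
  The factor ½ is dimensionless.

Multiplying the contributions: [kg] · [m²/s²]
Adding exponents of each base unit: kg: 1, m: 2, s: -2
SI base units of kinetic energy: kg·m²/s²

Answer: kg·m²/s²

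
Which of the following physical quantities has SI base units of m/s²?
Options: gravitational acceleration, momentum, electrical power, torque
Checking the SI base units of each option:
  gravitational acceleration (g = GM/r²): m/s²  ✓ matches
  momentum (p = mv): kg·m/s  ✗
  electrical power (P = IV): kg·m²/s³  ✗
  torque (τ = Fr): kg·m²/s²  ✗

Only gravitational acceleration has units m/s².

Answer: gravitational acceleration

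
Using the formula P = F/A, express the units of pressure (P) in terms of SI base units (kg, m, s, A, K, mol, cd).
Units of each symbol in P = F/A:
  F (force): kg·m/s²
  A (area): m²  → in the denominator, contributes 1/m²

Multiplying the contributions: [kg·m/s²] · [1/m²]
Adding exponents of each base unit: kg: 1, m: -1, s: -2
SI base units of pressure: kg/(m·s²)

Answer: kg/(m·s²)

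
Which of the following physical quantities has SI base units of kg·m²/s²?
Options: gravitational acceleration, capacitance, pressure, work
Checking the SI base units of each option:
  gravitational acceleration (g = GM/r²): m/s²  ✗
  capacitance (C = Q/V): s⁴·A²/(kg·m²)  ✗
  pressure (P = F/A): kg/(m·s²)  ✗
  work (W = Fd): kg·m²/s²  ✓ matches

Only work has units kg·m²/s².

Answer: work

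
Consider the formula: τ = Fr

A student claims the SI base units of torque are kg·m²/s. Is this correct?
Units of each symbol in τ = Fr:
  F (force): kg·m/s²
  r (lever arm): m

Multiplying the contributions: [kg·m/s²] · [m]
Adding exponents of each base unit: kg: 1, m: 2, s: -2
SI base units of torque: kg·m²/s²

The claimed units kg·m²/s (exponents kg: 1, m: 2, s: -1) do not match the derived units kg·m²/s² (exponents kg: 1, m: 2, s: -2), so the claim is incorrect.

Answer: No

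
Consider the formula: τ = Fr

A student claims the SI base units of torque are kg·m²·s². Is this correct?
Units of each symbol in τ = Fr:
  F (force): kg·m/s²
  r (lever arm): m

Multiplying the contributions: [kg·m/s²] · [m]
Adding exponents of each base unit: kg: 1, m: 2, s: -2
SI base units of torque: kg·m²/s²

The claimed units kg·m²·s² (exponents kg: 1, m: 2, s: 2) do not match the derived units kg·m²/s² (exponents kg: 1, m: 2, s: -2), so the claim is incorrect.

Answer: No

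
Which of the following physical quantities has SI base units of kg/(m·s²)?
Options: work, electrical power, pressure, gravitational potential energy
Checking the SI base units of each option:
  work (W = Fd): kg·m²/s²  ✗
  electrical power (P = IV): kg·m²/s³  ✗
  pressure (P = F/A): kg/(m·s²)  ✓ matches
  gravitational potential energy (U = -GMm/r): kg·m²/s²  ✗

Only pressure has units kg/(m·s²).

Answer: pressure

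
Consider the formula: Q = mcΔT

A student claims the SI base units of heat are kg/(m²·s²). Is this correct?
Units of each symbol in Q = mcΔT:
  m (mass): kg
  c (specific heat capacity, in J/(kg·K)): m²/(s²·K)
  ΔT (temperature change): K

Multiplying the contributions: [kg] · [m²/(s²·K)] · [K]
Adding exponents of each base unit: kg: 1, m: 2, s: -2
SI base units of heat: kg·m²/s²

The claimed units kg/(m²·s²) (exponents kg: 1, m: -2, s: -2) do not match the derived units kg·m²/s² (exponents kg: 1, m: 2, s: -2), so the claim is incorrect.

Answer: No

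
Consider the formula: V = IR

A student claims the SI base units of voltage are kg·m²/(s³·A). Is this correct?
Units of each symbol in V = IR:
  I (current): A
  R (resistance, in ohms): kg·m²/(s³·A²)

Multiplying the contributions: [A] · [kg·m²/(s³·A²)]
Adding exponents of each base unit: kg: 1, m: 2, s: -3, A: -1
SI base units of voltage: kg·m²/(s³·A)

The claimed units kg·m²/(s³·A) match the derived units, so the claim is correct.

Answer: Yes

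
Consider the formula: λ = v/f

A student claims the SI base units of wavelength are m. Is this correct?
Units of each symbol in λ = v/f:
  v (wave speed): m/s
  f (frequency): 1/s  → in the denominator, contributes s

Multiplying the contributions: [m/s] · [s]
Adding exponents of each base unit: m: 1
SI base units of wavelength: m

The claimed units m match the derived units, so the claim is correct.

Answer: Yes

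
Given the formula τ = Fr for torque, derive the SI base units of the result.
Units of each symbol in τ = Fr:
  F (force): kg·m/s²
  r (lever arm): m

Multiplying the contributions: [kg·m/s²] · [m]
Adding exponents of each base unit: kg: 1, m: 2, s: -2
SI base units of torque: kg·m²/s²

Answer: kg·m²/s²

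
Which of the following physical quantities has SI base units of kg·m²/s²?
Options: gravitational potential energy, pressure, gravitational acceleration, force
Checking the SI base units of each option:
  gravitational potential energy (U = -GMm/r): kg·m²/s²  ✓ matches
  pressure (P = F/A): kg/(m·s²)  ✗
  gravitational acceleration (g = GM/r²): m/s²  ✗
  force (F = ma): kg·m/s²  ✗

Only gravitational potential energy has units kg·m²/s².

Answer: gravitational potential energy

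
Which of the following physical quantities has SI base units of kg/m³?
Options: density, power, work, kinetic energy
Checking the SI base units of each option:
  density (ρ = m/V): kg/m³  ✓ matches
  power (P = W/t): kg·m²/s³  ✗
  work (W = Fd): kg·m²/s²  ✗
  kinetic energy (E = ½mv²): kg·m²/s²  ✗

Only density has units kg/m³.

Answer: density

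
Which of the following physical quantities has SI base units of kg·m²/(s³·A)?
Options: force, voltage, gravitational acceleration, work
Checking the SI base units of each option:
  force (F = ma): kg·m/s²  ✗
  voltage (V = IR): kg·m²/(s³·A)  ✓ matches
  gravitational acceleration (g = GM/r²): m/s²  ✗
  work (W = Fd): kg·m²/s²  ✗

Only voltage has units kg·m²/(s³·A).

Answer: voltage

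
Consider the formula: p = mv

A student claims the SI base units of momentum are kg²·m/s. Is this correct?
Units of each symbol in p = mv:
  m (mass): kg
  v (velocity): m/s

Multiplying the contributions: [kg] · [m/s]
Adding exponents of each base unit: kg: 1, m: 1, s: -1
SI base units of momentum: kg·m/s

The claimed units kg²·m/s (exponents kg: 2, m: 1, s: -1) do not match the derived units kg·m/s (exponents kg: 1, m: 1, s: -1), so the claim is incorrect.

Answer: No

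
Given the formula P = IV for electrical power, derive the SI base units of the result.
Units of each symbol in P = IV:
  I (current): A
  V (voltage, in volts): kg·m²/(s³·A)

Multiplying the contributions: [A] · [kg·m²/(s³·A)]
Adding exponents of each base unit: kg: 1, m: 2, s: -3
SI base units of electrical power: kg·m²/s³

Answer: kg·m²/s³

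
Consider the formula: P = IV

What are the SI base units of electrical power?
Units of each symbol in P = IV:
  I (current): A
  V (voltage, in volts): kg·m²/(s³·A)

Multiplying the contributions: [A] · [kg·m²/(s³·A)]
Adding exponents of each base unit: kg: 1, m: 2, s: -3
SI base units of electrical power: kg·m²/s³

Answer: kg·m²/s³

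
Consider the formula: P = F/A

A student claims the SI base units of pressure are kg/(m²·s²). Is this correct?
Units of each symbol in P = F/A:
  F (force): kg·m/s²
  A (area): m²  → in the denominator, contributes 1/m²

Multiplying the contributions: [kg·m/s²] · [1/m²]
Adding exponents of each base unit: kg: 1, m: -1, s: -2
SI base units of pressure: kg/(m·s²)

The claimed units kg/(m²·s²) (exponents kg: 1, m: -2, s: -2) do not match the derived units kg/(m·s²) (exponents kg: 1, m: -1, s: -2), so the claim is incorrect.

Answer: No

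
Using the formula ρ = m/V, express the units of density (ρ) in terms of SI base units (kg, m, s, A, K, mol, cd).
Units of each symbol in ρ = m/V:
  m (mass): kg
  V (volume): m³  → in the denominator, contributes 1/m³

Multiplying the contributions: [kg] · [1/m³]
Adding exponents of each base unit: kg: 1, m: -3
SI base units of density: kg/m³

Answer: kg/m³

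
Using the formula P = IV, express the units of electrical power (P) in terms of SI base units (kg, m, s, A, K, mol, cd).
Units of each symbol in P = IV:
  I (current): A
  V (voltage, in volts): kg·m²/(s³·A)

Multiplying the contributions: [A] · [kg·m²/(s³·A)]
Adding exponents of each base unit: kg: 1, m: 2, s: -3
SI base units of electrical power: kg·m²/s³

Answer: kg·m²/s³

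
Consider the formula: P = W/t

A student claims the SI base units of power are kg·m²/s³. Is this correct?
Units of each symbol in P = W/t:
  W (work): kg·m²/s²
  t (time): s  → in the denominator, contributes 1/s

Multiplying the contributions: [kg·m²/s²] · [1/s]
Adding exponents of each base unit: kg: 1, m: 2, s: -3
SI base units of power: kg·m²/s³

The claimed units kg·m²/s³ match the derived units, so the claim is correct.

Answer: Yes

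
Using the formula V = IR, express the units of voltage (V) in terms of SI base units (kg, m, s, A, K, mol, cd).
Units of each symbol in V = IR:
  I (current): A
  R (resistance, in ohms): kg·m²/(s³·A²)

Multiplying the contributions: [A] · [kg·m²/(s³·A²)]
Adding exponents of each base unit: kg: 1, m: 2, s: -3, A: -1
SI base units of voltage: kg·m²/(s³·A)

Answer: kg·m²/(s³·A)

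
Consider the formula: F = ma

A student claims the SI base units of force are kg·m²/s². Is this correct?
Units of each symbol in F = ma:
  m (mass): kg
  a (acceleration): m/s²

Multiplying the contributions: [kg] · [m/s²]
Adding exponents of each base unit: kg: 1, m: 1, s: -2
SI base units of force: kg·m/s²

The claimed units kg·m²/s² (exponents kg: 1, m: 2, s: -2) do not match the derived units kg·m/s² (exponents kg: 1, m: 1, s: -2), so the claim is incorrect.

Answer: No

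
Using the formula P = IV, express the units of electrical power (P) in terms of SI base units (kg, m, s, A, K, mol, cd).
Units of each symbol in P = IV:
  I (current): A
  V (voltage, in volts): kg·m²/(s³·A)

Multiplying the contributions: [A] · [kg·m²/(s³·A)]
Adding exponents of each base unit: kg: 1, m: 2, s: -3
SI base units of electrical power: kg·m²/s³

Answer: kg·m²/s³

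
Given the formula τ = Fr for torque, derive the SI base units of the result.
Units of each symbol in τ = Fr:
  F (force): kg·m/s²
  r (lever arm): m

Multiplying the contributions: [kg·m/s²] · [m]
Adding exponents of each base unit: kg: 1, m: 2, s: -2
SI base units of torque: kg·m²/s²

Answer: kg·m²/s²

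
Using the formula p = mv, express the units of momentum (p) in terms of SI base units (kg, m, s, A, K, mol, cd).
Units of each symbol in p = mv:
  m (mass): kg
  v (velocity): m/s

Multiplying the contributions: [kg] · [m/s]
Adding exponents of each base unit: kg: 1, m: 1, s: -1
SI base units of momentum: kg·m/s

Answer: kg·m/s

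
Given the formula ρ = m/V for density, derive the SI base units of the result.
Units of each symbol in ρ = m/V:
  m (mass): kg
  V (volume): m³  → in the denominator, contributes 1/m³

Multiplying the contributions: [kg] · [1/m³]
Adding exponents of each base unit: kg: 1, m: -3
SI base units of density: kg/m³

Answer: kg/m³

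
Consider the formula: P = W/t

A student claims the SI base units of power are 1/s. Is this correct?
Units of each symbol in P = W/t:
  W (work): kg·m²/s²
  t (time): s  → in the denominator, contributes 1/s

Multiplying the contributions: [kg·m²/s²] · [1/s]
Adding exponents of each base unit: kg: 1, m: 2, s: -3
SI base units of power: kg·m²/s³

The claimed units 1/s (exponents s: -1) do not match the derived units kg·m²/s³ (exponents kg: 1, m: 2, s: -3), so the claim is incorrect.

Answer: No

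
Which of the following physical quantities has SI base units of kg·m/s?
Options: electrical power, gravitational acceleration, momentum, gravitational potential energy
Checking the SI base units of each option:
  electrical power (P = IV): kg·m²/s³  ✗
  gravitational acceleration (g = GM/r²): m/s²  ✗
  momentum (p = mv): kg·m/s  ✓ matches
  gravitational potential energy (U = -GMm/r): kg·m²/s²  ✗

Only momentum has units kg·m/s.

Answer: momentum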